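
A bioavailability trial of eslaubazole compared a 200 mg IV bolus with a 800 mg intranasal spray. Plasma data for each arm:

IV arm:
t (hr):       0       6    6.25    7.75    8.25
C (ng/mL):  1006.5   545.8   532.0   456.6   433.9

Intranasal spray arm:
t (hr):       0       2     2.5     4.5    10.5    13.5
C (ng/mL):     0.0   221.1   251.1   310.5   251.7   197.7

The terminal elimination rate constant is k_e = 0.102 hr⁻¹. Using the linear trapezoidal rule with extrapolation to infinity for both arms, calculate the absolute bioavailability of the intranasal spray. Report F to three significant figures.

F = 0.130

Trapezoidal AUC_0→8.25 (IV):
  [0→6]: (1006.5+545.8)/2 × 6 = 4656.9
  [6→6.25]: (545.8+532.0)/2 × 0.25 = 134.725
  [6.25→7.75]: (532.0+456.6)/2 × 1.5 = 741.45
  [7.75→8.25]: (456.6+433.9)/2 × 0.5 = 222.625
  Sum = 5755.7 ng/mL·hr
IV tail: 433.9/0.102 = 4253.922; AUC_iv,0→∞ = 5755.7 + 4253.922 = 10009.622 ng/mL·hr
Trapezoidal AUC_0→13.5 (intranasal spray):
  [0→2]: (0.0+221.1)/2 × 2 = 221.1
  [2→2.5]: (221.1+251.1)/2 × 0.5 = 118.05
  [2.5→4.5]: (251.1+310.5)/2 × 2 = 561.6
  [4.5→10.5]: (310.5+251.7)/2 × 6 = 1686.6
  [10.5→13.5]: (251.7+197.7)/2 × 3 = 674.1
  Sum = 3261.45 ng/mL·hr
intranasal spray tail: 197.7/0.102 = 1938.235; AUC_ev,0→∞ = 3261.45 + 1938.235 = 5199.685 ng/mL·hr
F = (AUC_ev/D_ev)/(AUC_iv/D_iv) = (5199.685/800)/(10009.622/200) = 6.49961/50.04811 = 0.1299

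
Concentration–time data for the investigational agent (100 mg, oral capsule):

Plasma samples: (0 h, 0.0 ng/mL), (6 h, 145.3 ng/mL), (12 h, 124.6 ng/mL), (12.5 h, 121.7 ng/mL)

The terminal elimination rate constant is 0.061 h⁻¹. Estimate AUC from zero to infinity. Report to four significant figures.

AUC = 3302 ng/mL·h

Trapezoidal AUC_0→12.5:
  [0→6]: (0.0+145.3)/2 × 6 = 435.9
  [6→12]: (145.3+124.6)/2 × 6 = 809.7
  [12→12.5]: (124.6+121.7)/2 × 0.5 = 61.575
  Sum = 1307.175 ng/mL·h
Extrapolated tail: C_last / k_e = 121.7 / 0.061 = 1995.082
AUC_0→∞ = 1307.175 + 1995.082 = 3302.257 ng/mL·h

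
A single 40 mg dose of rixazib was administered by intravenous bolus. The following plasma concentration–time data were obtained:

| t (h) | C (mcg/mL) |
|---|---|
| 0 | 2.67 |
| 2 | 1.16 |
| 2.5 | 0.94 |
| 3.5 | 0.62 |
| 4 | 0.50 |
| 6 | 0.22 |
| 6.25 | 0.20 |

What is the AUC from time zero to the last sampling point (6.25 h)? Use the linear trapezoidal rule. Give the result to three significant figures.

Trapezoidal AUC_0→6.25:
  [0→2]: (2.67+1.16)/2 × 2 = 3.83
  [2→2.5]: (1.16+0.94)/2 × 0.5 = 0.525
  [2.5→3.5]: (0.94+0.62)/2 × 1 = 0.78
  [3.5→4]: (0.62+0.50)/2 × 0.5 = 0.28
  [4→6]: (0.50+0.22)/2 × 2 = 0.72
  [6→6.25]: (0.22+0.20)/2 × 0.25 = 0.0525
  Sum = 6.1875 mcg/mL·h

AUC = 6.19 mcg/mL·h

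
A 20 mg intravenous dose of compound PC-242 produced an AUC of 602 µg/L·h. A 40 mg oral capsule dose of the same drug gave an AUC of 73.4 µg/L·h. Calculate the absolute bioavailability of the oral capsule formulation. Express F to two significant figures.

F = 0.061

F = (AUC_ev / D_ev) / (AUC_iv / D_iv)
  = (73.4/40) / (602/20)
  = 1.835 / 30.1 = 0.0610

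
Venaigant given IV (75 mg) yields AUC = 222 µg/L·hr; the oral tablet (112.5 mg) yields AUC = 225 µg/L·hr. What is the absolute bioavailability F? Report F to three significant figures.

F = 0.676

F = (AUC_ev / D_ev) / (AUC_iv / D_iv)
  = (225/112.5) / (222/75)
  = 2 / 2.96 = 0.6757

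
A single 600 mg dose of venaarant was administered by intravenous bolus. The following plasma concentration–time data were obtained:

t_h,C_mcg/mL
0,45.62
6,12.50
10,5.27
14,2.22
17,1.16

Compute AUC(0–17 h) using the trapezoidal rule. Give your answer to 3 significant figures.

AUC = 230 mcg/mL·h

Trapezoidal AUC_0→17:
  [0→6]: (45.62+12.50)/2 × 6 = 174.36
  [6→10]: (12.50+5.27)/2 × 4 = 35.54
  [10→14]: (5.27+2.22)/2 × 4 = 14.98
  [14→17]: (2.22+1.16)/2 × 3 = 5.07
  Sum = 229.95 mcg/mL·h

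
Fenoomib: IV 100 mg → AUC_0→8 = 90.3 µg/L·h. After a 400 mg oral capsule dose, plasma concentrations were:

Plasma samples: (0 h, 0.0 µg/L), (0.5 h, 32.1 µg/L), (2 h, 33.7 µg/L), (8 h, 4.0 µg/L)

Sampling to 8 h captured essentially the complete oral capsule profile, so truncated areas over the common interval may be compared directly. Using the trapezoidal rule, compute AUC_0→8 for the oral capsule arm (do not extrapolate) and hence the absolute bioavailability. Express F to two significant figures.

F = 0.47

Trapezoidal AUC_0→8 (oral capsule):
  [0→0.5]: (0.0+32.1)/2 × 0.5 = 8.025
  [0.5→2]: (32.1+33.7)/2 × 1.5 = 49.35
  [2→8]: (33.7+4.0)/2 × 6 = 113.1
  Sum = 170.475 µg/L·h
F = (AUC_ev/D_ev)/(AUC_iv/D_iv) = (170.475/400)/(90.3/100) = 0.4261875/0.903 = 0.4720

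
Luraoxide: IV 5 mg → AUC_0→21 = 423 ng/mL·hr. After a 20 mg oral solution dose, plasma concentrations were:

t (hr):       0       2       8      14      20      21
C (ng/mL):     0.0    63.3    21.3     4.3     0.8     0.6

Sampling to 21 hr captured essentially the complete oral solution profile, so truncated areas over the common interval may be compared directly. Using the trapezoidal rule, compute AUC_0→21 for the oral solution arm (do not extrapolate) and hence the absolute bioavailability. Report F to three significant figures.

F = 0.242

Trapezoidal AUC_0→21 (oral solution):
  [0→2]: (0.0+63.3)/2 × 2 = 63.3
  [2→8]: (63.3+21.3)/2 × 6 = 253.8
  [8→14]: (21.3+4.3)/2 × 6 = 76.8
  [14→20]: (4.3+0.8)/2 × 6 = 15.3
  [20→21]: (0.8+0.6)/2 × 1 = 0.7
  Sum = 409.9 ng/mL·hr
F = (AUC_ev/D_ev)/(AUC_iv/D_iv) = (409.9/20)/(423/5) = 20.495/84.6 = 0.2423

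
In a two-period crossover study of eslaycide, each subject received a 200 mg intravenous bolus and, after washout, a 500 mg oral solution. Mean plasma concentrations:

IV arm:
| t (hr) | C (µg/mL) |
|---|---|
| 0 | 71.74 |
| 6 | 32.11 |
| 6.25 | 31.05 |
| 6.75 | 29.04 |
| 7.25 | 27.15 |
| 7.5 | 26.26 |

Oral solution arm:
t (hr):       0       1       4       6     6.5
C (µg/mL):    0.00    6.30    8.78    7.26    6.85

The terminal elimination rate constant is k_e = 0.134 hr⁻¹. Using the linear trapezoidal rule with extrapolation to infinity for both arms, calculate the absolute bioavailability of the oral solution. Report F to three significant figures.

Trapezoidal AUC_0→7.5 (IV):
  [0→6]: (71.74+32.11)/2 × 6 = 311.55
  [6→6.25]: (32.11+31.05)/2 × 0.25 = 7.895
  [6.25→6.75]: (31.05+29.04)/2 × 0.5 = 15.0225
  [6.75→7.25]: (29.04+27.15)/2 × 0.5 = 14.0475
  [7.25→7.5]: (27.15+26.26)/2 × 0.25 = 6.67625
  Sum = 355.19125 µg/mL·hr
IV tail: 26.26/0.134 = 195.970; AUC_iv,0→∞ = 355.19125 + 195.970 = 551.16125 µg/mL·hr
Trapezoidal AUC_0→6.5 (oral solution):
  [0→1]: (0.00+6.30)/2 × 1 = 3.15
  [1→4]: (6.30+8.78)/2 × 3 = 22.62
  [4→6]: (8.78+7.26)/2 × 2 = 16.04
  [6→6.5]: (7.26+6.85)/2 × 0.5 = 3.5275
  Sum = 45.3375 µg/mL·hr
oral solution tail: 6.85/0.134 = 51.119; AUC_ev,0→∞ = 45.3375 + 51.119 = 96.4565 µg/mL·hr
F = (AUC_ev/D_ev)/(AUC_iv/D_iv) = (96.4565/500)/(551.16125/200) = 0.192913/2.75581 = 0.0700

F = 0.0700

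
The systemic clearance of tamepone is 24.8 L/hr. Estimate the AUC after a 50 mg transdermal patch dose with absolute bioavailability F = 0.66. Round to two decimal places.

AUC_0→∞ = F × Dose / CL
        = 0.66 × 50 / 24.8 = 1.33065 mg/L·hr

AUC = 1.33 mg/L·hr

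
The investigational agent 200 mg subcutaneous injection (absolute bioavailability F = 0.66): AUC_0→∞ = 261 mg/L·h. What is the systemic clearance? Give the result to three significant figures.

CL = F × Dose / AUC_0→∞
   = 0.66 × 200 / 261 = 0.505747 L/h

CL = 0.506 L/h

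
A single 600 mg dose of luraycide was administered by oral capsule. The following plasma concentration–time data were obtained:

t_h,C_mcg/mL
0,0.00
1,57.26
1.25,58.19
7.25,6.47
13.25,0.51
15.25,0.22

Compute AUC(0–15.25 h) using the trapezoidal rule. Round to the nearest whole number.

Trapezoidal AUC_0→15.25:
  [0→1]: (0.00+57.26)/2 × 1 = 28.63
  [1→1.25]: (57.26+58.19)/2 × 0.25 = 14.43125
  [1.25→7.25]: (58.19+6.47)/2 × 6 = 193.98
  [7.25→13.25]: (6.47+0.51)/2 × 6 = 20.94
  [13.25→15.25]: (0.51+0.22)/2 × 2 = 0.73
  Sum = 258.71125 mcg/mL·h

AUC = 259 mcg/mL·h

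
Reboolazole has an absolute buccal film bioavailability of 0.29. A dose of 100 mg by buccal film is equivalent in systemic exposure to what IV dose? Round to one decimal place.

D_iv = 29.0 mg

Systemic exposure from an extravascular dose = F × D_ev, so the equivalent IV dose is F × D_ev.
D_iv = F × D_ev = 0.29 × 100 = 29 mg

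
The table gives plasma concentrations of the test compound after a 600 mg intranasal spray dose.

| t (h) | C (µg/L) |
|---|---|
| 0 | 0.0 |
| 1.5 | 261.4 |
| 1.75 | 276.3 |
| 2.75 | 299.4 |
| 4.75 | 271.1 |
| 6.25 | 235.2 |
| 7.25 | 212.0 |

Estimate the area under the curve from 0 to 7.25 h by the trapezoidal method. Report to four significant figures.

AUC = 1725 µg/L·h

Trapezoidal AUC_0→7.25:
  [0→1.5]: (0.0+261.4)/2 × 1.5 = 196.05
  [1.5→1.75]: (261.4+276.3)/2 × 0.25 = 67.2125
  [1.75→2.75]: (276.3+299.4)/2 × 1 = 287.85
  [2.75→4.75]: (299.4+271.1)/2 × 2 = 570.5
  [4.75→6.25]: (271.1+235.2)/2 × 1.5 = 379.725
  [6.25→7.25]: (235.2+212.0)/2 × 1 = 223.6
  Sum = 1724.9375 µg/L·h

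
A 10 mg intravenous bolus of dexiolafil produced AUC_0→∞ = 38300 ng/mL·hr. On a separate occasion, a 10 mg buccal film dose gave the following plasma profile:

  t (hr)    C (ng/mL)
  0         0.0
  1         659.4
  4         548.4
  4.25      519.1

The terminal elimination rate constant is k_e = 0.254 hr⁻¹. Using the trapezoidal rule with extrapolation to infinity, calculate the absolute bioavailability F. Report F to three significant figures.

Trapezoidal AUC_0→4.25 (buccal film):
  [0→1]: (0.0+659.4)/2 × 1 = 329.7
  [1→4]: (659.4+548.4)/2 × 3 = 1811.7
  [4→4.25]: (548.4+519.1)/2 × 0.25 = 133.4375
  Sum = 2274.8375 ng/mL·hr
Tail: C_last/k_e = 519.1/0.254 = 2043.701
AUC_0→∞ (buccal film) = 2274.8375 + 2043.701 = 4318.5385 ng/mL·hr
F = (AUC_ev/D_ev)/(AUC_iv/D_iv) = (4318.5385/10)/(38300/10) = 431.85385/3830 = 0.1128

F = 0.113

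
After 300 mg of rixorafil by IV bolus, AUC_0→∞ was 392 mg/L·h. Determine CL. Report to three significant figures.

CL = 0.765 L/h

CL = Dose_iv / AUC_0→∞
   = 300 / 392 = 0.765306 L/h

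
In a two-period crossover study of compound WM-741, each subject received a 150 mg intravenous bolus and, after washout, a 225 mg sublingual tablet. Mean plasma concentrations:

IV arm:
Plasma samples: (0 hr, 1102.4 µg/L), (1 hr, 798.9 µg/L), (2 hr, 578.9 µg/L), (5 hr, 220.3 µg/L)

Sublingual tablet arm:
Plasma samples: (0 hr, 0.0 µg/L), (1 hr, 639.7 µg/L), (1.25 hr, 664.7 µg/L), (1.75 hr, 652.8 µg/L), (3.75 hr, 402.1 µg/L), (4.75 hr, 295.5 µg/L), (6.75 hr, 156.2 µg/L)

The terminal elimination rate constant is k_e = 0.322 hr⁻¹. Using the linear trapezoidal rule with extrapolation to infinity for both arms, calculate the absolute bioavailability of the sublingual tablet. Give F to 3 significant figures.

F = 0.597

Trapezoidal AUC_0→5 (IV):
  [0→1]: (1102.4+798.9)/2 × 1 = 950.65
  [1→2]: (798.9+578.9)/2 × 1 = 688.9
  [2→5]: (578.9+220.3)/2 × 3 = 1198.8
  Sum = 2838.35 µg/L·hr
IV tail: 220.3/0.322 = 684.161; AUC_iv,0→∞ = 2838.35 + 684.161 = 3522.511 µg/L·hr
Trapezoidal AUC_0→6.75 (sublingual tablet):
  [0→1]: (0.0+639.7)/2 × 1 = 319.85
  [1→1.25]: (639.7+664.7)/2 × 0.25 = 163.05
  [1.25→1.75]: (664.7+652.8)/2 × 0.5 = 329.375
  [1.75→3.75]: (652.8+402.1)/2 × 2 = 1054.9
  [3.75→4.75]: (402.1+295.5)/2 × 1 = 348.8
  [4.75→6.75]: (295.5+156.2)/2 × 2 = 451.7
  Sum = 2667.675 µg/L·hr
sublingual tablet tail: 156.2/0.322 = 485.093; AUC_ev,0→∞ = 2667.675 + 485.093 = 3152.768 µg/L·hr
F = (AUC_ev/D_ev)/(AUC_iv/D_iv) = (3152.768/225)/(3522.511/150) = 14.0123/23.4834 = 0.5967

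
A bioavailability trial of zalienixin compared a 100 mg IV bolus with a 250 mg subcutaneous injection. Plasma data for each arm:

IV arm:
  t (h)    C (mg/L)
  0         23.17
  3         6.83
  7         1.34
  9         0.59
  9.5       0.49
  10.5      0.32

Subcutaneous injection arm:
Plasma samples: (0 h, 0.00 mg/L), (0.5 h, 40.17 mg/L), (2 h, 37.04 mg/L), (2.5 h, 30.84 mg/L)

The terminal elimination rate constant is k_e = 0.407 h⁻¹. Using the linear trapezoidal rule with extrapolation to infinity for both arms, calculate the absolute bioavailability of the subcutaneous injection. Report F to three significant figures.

F = 0.993

Trapezoidal AUC_0→10.5 (IV):
  [0→3]: (23.17+6.83)/2 × 3 = 45.0
  [3→7]: (6.83+1.34)/2 × 4 = 16.34
  [7→9]: (1.34+0.59)/2 × 2 = 1.93
  [9→9.5]: (0.59+0.49)/2 × 0.5 = 0.27
  [9.5→10.5]: (0.49+0.32)/2 × 1 = 0.405
  Sum = 63.945 mg/L·h
IV tail: 0.32/0.407 = 0.786; AUC_iv,0→∞ = 63.945 + 0.786 = 64.731 mg/L·h
Trapezoidal AUC_0→2.5 (subcutaneous injection):
  [0→0.5]: (0.00+40.17)/2 × 0.5 = 10.0425
  [0.5→2]: (40.17+37.04)/2 × 1.5 = 57.9075
  [2→2.5]: (37.04+30.84)/2 × 0.5 = 16.97
  Sum = 84.92 mg/L·h
subcutaneous injection tail: 30.84/0.407 = 75.774; AUC_ev,0→∞ = 84.92 + 75.774 = 160.694 mg/L·h
F = (AUC_ev/D_ev)/(AUC_iv/D_iv) = (160.694/250)/(64.731/100) = 0.642776/0.64731 = 0.9930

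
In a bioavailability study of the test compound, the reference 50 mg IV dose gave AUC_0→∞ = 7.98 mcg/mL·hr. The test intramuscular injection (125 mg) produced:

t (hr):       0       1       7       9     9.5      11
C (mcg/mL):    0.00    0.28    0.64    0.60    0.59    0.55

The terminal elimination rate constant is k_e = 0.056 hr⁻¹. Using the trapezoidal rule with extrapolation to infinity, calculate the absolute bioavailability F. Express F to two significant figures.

F = 0.76

Trapezoidal AUC_0→11 (intramuscular injection):
  [0→1]: (0.00+0.28)/2 × 1 = 0.14
  [1→7]: (0.28+0.64)/2 × 6 = 2.76
  [7→9]: (0.64+0.60)/2 × 2 = 1.24
  [9→9.5]: (0.60+0.59)/2 × 0.5 = 0.2975
  [9.5→11]: (0.59+0.55)/2 × 1.5 = 0.855
  Sum = 5.2925 mcg/mL·hr
Tail: C_last/k_e = 0.55/0.056 = 9.821
AUC_0→∞ (intramuscular injection) = 5.2925 + 9.821 = 15.1135 mcg/mL·hr
F = (AUC_ev/D_ev)/(AUC_iv/D_iv) = (15.1135/125)/(7.98/50) = 0.120908/0.1596 = 0.7576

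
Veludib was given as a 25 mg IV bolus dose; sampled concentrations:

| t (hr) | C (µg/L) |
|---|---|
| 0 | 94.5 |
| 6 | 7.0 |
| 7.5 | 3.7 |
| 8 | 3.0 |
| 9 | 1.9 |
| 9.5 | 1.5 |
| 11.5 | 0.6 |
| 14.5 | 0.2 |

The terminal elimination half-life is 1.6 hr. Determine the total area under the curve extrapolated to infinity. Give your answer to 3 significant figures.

AUC = 321 µg/L·hr

Trapezoidal AUC_0→14.5:
  [0→6]: (94.5+7.0)/2 × 6 = 304.5
  [6→7.5]: (7.0+3.7)/2 × 1.5 = 8.025
  [7.5→8]: (3.7+3.0)/2 × 0.5 = 1.675
  [8→9]: (3.0+1.9)/2 × 1 = 2.45
  [9→9.5]: (1.9+1.5)/2 × 0.5 = 0.85
  [9.5→11.5]: (1.5+0.6)/2 × 2 = 2.1
  [11.5→14.5]: (0.6+0.2)/2 × 3 = 1.2
  Sum = 320.8 µg/L·hr
k_e = ln2 / t½ = 0.693147 / 1.6 = 0.4332 hr^-1
Extrapolated tail: C_last / k_e = 0.2 / 0.4332 = 0.462
AUC_0→∞ = 320.8 + 0.462 = 321.262 µg/L·hr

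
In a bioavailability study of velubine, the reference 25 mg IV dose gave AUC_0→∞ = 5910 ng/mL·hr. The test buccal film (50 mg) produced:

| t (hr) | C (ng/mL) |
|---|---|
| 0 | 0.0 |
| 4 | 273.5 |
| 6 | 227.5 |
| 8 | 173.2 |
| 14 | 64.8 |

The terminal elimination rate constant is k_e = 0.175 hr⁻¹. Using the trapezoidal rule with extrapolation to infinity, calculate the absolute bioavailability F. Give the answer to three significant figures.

Trapezoidal AUC_0→14 (buccal film):
  [0→4]: (0.0+273.5)/2 × 4 = 547.0
  [4→6]: (273.5+227.5)/2 × 2 = 501.0
  [6→8]: (227.5+173.2)/2 × 2 = 400.7
  [8→14]: (173.2+64.8)/2 × 6 = 714.0
  Sum = 2162.7 ng/mL·hr
Tail: C_last/k_e = 64.8/0.175 = 370.286
AUC_0→∞ (buccal film) = 2162.7 + 370.286 = 2532.986 ng/mL·hr
F = (AUC_ev/D_ev)/(AUC_iv/D_iv) = (2532.986/50)/(5910/25) = 50.65972/236.4 = 0.2143

F = 0.214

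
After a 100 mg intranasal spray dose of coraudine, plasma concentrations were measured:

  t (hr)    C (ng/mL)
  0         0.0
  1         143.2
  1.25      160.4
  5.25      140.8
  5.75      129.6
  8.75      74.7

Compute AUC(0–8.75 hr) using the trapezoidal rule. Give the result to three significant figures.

AUC = 1090 ng/mL·hr

Trapezoidal AUC_0→8.75:
  [0→1]: (0.0+143.2)/2 × 1 = 71.6
  [1→1.25]: (143.2+160.4)/2 × 0.25 = 37.95
  [1.25→5.25]: (160.4+140.8)/2 × 4 = 602.4
  [5.25→5.75]: (140.8+129.6)/2 × 0.5 = 67.6
  [5.75→8.75]: (129.6+74.7)/2 × 3 = 306.45
  Sum = 1086.0 ng/mL·hr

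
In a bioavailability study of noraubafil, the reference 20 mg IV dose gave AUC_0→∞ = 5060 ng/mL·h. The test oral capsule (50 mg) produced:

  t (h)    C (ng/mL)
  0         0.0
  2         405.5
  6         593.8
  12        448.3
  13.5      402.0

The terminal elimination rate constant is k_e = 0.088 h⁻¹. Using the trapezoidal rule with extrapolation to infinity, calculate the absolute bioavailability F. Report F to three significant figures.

F = 0.849

Trapezoidal AUC_0→13.5 (oral capsule):
  [0→2]: (0.0+405.5)/2 × 2 = 405.5
  [2→6]: (405.5+593.8)/2 × 4 = 1998.6
  [6→12]: (593.8+448.3)/2 × 6 = 3126.3
  [12→13.5]: (448.3+402.0)/2 × 1.5 = 637.725
  Sum = 6168.125 ng/mL·h
Tail: C_last/k_e = 402.0/0.088 = 4568.182
AUC_0→∞ (oral capsule) = 6168.125 + 4568.182 = 10736.307 ng/mL·h
F = (AUC_ev/D_ev)/(AUC_iv/D_iv) = (10736.307/50)/(5060/20) = 214.72614/253 = 0.8487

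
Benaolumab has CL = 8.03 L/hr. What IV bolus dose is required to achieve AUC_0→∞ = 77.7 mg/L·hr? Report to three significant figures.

Dose = 624 mg

Dose_iv = CL × AUC_0→∞
     = 8.03 × 77.7 = 623.931 mg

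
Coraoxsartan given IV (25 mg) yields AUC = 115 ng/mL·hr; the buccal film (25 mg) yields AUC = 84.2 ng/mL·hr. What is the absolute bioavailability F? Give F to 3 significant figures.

F = (AUC_ev / D_ev) / (AUC_iv / D_iv)
  = (84.2/25) / (115/25)
  = 3.368 / 4.6 = 0.7322

F = 0.732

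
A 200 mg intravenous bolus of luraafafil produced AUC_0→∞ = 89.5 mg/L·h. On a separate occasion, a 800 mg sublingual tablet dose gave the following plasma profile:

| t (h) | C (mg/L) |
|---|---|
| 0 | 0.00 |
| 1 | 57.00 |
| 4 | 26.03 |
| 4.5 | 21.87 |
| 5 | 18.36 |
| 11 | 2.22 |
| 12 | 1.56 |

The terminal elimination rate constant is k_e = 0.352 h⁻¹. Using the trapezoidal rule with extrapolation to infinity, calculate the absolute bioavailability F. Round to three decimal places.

Trapezoidal AUC_0→12 (sublingual tablet):
  [0→1]: (0.00+57.00)/2 × 1 = 28.5
  [1→4]: (57.00+26.03)/2 × 3 = 124.545
  [4→4.5]: (26.03+21.87)/2 × 0.5 = 11.975
  [4.5→5]: (21.87+18.36)/2 × 0.5 = 10.0575
  [5→11]: (18.36+2.22)/2 × 6 = 61.74
  [11→12]: (2.22+1.56)/2 × 1 = 1.89
  Sum = 238.7075 mg/L·h
Tail: C_last/k_e = 1.56/0.352 = 4.432
AUC_0→∞ (sublingual tablet) = 238.7075 + 4.432 = 243.1395 mg/L·h
F = (AUC_ev/D_ev)/(AUC_iv/D_iv) = (243.1395/800)/(89.5/200) = 0.303924/0.4475 = 0.6792

F = 0.679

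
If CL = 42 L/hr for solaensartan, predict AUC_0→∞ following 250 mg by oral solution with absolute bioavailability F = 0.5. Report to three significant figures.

AUC_0→∞ = F × Dose / CL
        = 0.5 × 250 / 42 = 2.97619 mg/L·hr

AUC = 2.98 mg/L·hr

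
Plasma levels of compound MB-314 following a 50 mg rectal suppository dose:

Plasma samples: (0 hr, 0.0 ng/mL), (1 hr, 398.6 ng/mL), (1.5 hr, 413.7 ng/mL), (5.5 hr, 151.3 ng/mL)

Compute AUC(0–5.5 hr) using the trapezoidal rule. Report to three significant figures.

Trapezoidal AUC_0→5.5:
  [0→1]: (0.0+398.6)/2 × 1 = 199.3
  [1→1.5]: (398.6+413.7)/2 × 0.5 = 203.075
  [1.5→5.5]: (413.7+151.3)/2 × 4 = 1130.0
  Sum = 1532.375 ng/mL·hr

AUC = 1530 ng/mL·hr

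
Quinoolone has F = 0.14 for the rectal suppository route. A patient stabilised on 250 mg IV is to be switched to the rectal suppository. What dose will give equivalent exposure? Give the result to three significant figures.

For equal systemic exposure: F × D_ev = D_iv
D_ev = D_iv / F = 250 / 0.14 = 1785.71 mg

D_rectal = 1790 mg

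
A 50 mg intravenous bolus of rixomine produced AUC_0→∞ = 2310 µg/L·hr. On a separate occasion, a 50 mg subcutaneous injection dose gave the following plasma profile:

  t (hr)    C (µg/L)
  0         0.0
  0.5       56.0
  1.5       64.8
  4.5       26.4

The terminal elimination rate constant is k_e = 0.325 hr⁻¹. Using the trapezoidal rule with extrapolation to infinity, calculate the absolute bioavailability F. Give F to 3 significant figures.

Trapezoidal AUC_0→4.5 (subcutaneous injection):
  [0→0.5]: (0.0+56.0)/2 × 0.5 = 14.0
  [0.5→1.5]: (56.0+64.8)/2 × 1 = 60.4
  [1.5→4.5]: (64.8+26.4)/2 × 3 = 136.8
  Sum = 211.2 µg/L·hr
Tail: C_last/k_e = 26.4/0.325 = 81.231
AUC_0→∞ (subcutaneous injection) = 211.2 + 81.231 = 292.431 µg/L·hr
F = (AUC_ev/D_ev)/(AUC_iv/D_iv) = (292.431/50)/(2310/50) = 5.84862/46.2 = 0.1266

F = 0.127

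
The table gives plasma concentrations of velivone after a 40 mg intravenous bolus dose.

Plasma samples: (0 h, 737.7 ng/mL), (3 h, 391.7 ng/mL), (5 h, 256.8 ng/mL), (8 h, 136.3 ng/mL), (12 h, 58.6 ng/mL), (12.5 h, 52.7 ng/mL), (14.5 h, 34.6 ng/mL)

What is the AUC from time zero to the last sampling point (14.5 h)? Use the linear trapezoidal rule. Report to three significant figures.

AUC = 3440 ng/mL·h

Trapezoidal AUC_0→14.5:
  [0→3]: (737.7+391.7)/2 × 3 = 1694.1
  [3→5]: (391.7+256.8)/2 × 2 = 648.5
  [5→8]: (256.8+136.3)/2 × 3 = 589.65
  [8→12]: (136.3+58.6)/2 × 4 = 389.8
  [12→12.5]: (58.6+52.7)/2 × 0.5 = 27.825
  [12.5→14.5]: (52.7+34.6)/2 × 2 = 87.3
  Sum = 3437.175 ng/mL·h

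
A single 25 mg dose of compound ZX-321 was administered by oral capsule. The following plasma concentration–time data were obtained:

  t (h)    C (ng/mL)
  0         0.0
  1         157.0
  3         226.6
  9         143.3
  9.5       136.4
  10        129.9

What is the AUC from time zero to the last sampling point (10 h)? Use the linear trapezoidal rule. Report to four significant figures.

AUC = 1708 ng/mL·h

Trapezoidal AUC_0→10:
  [0→1]: (0.0+157.0)/2 × 1 = 78.5
  [1→3]: (157.0+226.6)/2 × 2 = 383.6
  [3→9]: (226.6+143.3)/2 × 6 = 1109.7
  [9→9.5]: (143.3+136.4)/2 × 0.5 = 69.925
  [9.5→10]: (136.4+129.9)/2 × 0.5 = 66.575
  Sum = 1708.3 ng/mL·h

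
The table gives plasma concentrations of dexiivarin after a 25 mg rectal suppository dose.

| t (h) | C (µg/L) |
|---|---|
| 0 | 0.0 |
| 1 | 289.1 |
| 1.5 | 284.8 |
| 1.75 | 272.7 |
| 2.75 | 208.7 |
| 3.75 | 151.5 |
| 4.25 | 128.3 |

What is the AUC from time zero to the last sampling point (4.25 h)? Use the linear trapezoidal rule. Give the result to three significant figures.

Trapezoidal AUC_0→4.25:
  [0→1]: (0.0+289.1)/2 × 1 = 144.55
  [1→1.5]: (289.1+284.8)/2 × 0.5 = 143.475
  [1.5→1.75]: (284.8+272.7)/2 × 0.25 = 69.6875
  [1.75→2.75]: (272.7+208.7)/2 × 1 = 240.7
  [2.75→3.75]: (208.7+151.5)/2 × 1 = 180.1
  [3.75→4.25]: (151.5+128.3)/2 × 0.5 = 69.95
  Sum = 848.4625 µg/L·h

AUC = 848 µg/L·h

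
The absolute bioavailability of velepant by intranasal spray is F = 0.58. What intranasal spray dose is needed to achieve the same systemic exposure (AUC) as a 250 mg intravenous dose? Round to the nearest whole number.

For equal systemic exposure: F × D_ev = D_iv
D_ev = D_iv / F = 250 / 0.58 = 431.034 mg

D_intranasal = 431 mg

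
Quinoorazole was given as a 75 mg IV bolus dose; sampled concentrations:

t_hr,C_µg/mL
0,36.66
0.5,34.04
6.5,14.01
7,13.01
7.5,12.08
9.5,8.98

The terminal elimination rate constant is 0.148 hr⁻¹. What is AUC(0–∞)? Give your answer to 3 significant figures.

AUC = 257 µg/mL·hr

Trapezoidal AUC_0→9.5:
  [0→0.5]: (36.66+34.04)/2 × 0.5 = 17.675
  [0.5→6.5]: (34.04+14.01)/2 × 6 = 144.15
  [6.5→7]: (14.01+13.01)/2 × 0.5 = 6.755
  [7→7.5]: (13.01+12.08)/2 × 0.5 = 6.2725
  [7.5→9.5]: (12.08+8.98)/2 × 2 = 21.06
  Sum = 195.9125 µg/mL·hr
Extrapolated tail: C_last / k_e = 8.98 / 0.148 = 60.676
AUC_0→∞ = 195.9125 + 60.676 = 256.5885 µg/mL·hr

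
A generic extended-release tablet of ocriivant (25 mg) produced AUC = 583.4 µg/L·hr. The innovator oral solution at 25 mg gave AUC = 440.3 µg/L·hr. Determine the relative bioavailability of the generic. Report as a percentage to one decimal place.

F_rel = (AUC_test/D_test) / (AUC_ref/D_ref)
      = (583.4/25) / (440.3/25)
      = 23.336 / 17.612 = 1.3250 = 132.50%

F_rel = 132.5%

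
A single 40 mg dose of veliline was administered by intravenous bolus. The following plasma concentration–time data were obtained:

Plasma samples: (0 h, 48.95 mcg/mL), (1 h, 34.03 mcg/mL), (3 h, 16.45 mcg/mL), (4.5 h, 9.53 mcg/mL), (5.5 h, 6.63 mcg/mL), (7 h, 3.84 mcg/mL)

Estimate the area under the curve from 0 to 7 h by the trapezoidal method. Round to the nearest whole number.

Trapezoidal AUC_0→7:
  [0→1]: (48.95+34.03)/2 × 1 = 41.49
  [1→3]: (34.03+16.45)/2 × 2 = 50.48
  [3→4.5]: (16.45+9.53)/2 × 1.5 = 19.485
  [4.5→5.5]: (9.53+6.63)/2 × 1 = 8.08
  [5.5→7]: (6.63+3.84)/2 × 1.5 = 7.8525
  Sum = 127.3875 mcg/mL·h

AUC = 127 mcg/mL·h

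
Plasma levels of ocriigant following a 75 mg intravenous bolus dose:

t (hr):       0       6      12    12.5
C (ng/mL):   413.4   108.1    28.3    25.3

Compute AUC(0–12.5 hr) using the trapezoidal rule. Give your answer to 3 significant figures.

Trapezoidal AUC_0→12.5:
  [0→6]: (413.4+108.1)/2 × 6 = 1564.5
  [6→12]: (108.1+28.3)/2 × 6 = 409.2
  [12→12.5]: (28.3+25.3)/2 × 0.5 = 13.4
  Sum = 1987.1 ng/mL·hr

AUC = 1990 ng/mL·hr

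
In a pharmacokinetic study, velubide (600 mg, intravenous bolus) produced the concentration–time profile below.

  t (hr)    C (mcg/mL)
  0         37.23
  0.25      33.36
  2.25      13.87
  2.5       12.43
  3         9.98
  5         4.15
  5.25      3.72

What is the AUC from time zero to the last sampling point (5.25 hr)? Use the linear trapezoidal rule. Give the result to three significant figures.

AUC = 80.1 mcg/mL·hr

Trapezoidal AUC_0→5.25:
  [0→0.25]: (37.23+33.36)/2 × 0.25 = 8.82375
  [0.25→2.25]: (33.36+13.87)/2 × 2 = 47.23
  [2.25→2.5]: (13.87+12.43)/2 × 0.25 = 3.2875
  [2.5→3]: (12.43+9.98)/2 × 0.5 = 5.6025
  [3→5]: (9.98+4.15)/2 × 2 = 14.13
  [5→5.25]: (4.15+3.72)/2 × 0.25 = 0.98375
  Sum = 80.0575 mcg/mL·hr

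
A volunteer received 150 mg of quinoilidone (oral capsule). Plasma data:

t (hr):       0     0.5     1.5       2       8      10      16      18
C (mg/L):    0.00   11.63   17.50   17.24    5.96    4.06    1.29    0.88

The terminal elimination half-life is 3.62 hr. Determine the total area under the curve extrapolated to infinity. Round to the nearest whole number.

Trapezoidal AUC_0→18:
  [0→0.5]: (0.00+11.63)/2 × 0.5 = 2.9075
  [0.5→1.5]: (11.63+17.50)/2 × 1 = 14.565
  [1.5→2]: (17.50+17.24)/2 × 0.5 = 8.685
  [2→8]: (17.24+5.96)/2 × 6 = 69.6
  [8→10]: (5.96+4.06)/2 × 2 = 10.02
  [10→16]: (4.06+1.29)/2 × 6 = 16.05
  [16→18]: (1.29+0.88)/2 × 2 = 2.17
  Sum = 123.9975 mg/L·hr
k_e = ln2 / t½ = 0.693147 / 3.62 = 0.1915 hr^-1
Extrapolated tail: C_last / k_e = 0.88 / 0.1915 = 4.595
AUC_0→∞ = 123.9975 + 4.595 = 128.5925 mg/L·hr

AUC = 129 mg/L·hr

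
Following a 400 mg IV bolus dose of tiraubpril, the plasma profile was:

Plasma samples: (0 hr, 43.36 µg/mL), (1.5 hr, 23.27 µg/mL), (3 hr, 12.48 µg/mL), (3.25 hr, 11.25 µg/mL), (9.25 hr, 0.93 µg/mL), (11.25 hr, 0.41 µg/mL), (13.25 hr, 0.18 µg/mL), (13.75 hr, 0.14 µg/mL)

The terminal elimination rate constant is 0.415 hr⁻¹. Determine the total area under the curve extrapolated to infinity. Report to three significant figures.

Trapezoidal AUC_0→13.75:
  [0→1.5]: (43.36+23.27)/2 × 1.5 = 49.9725
  [1.5→3]: (23.27+12.48)/2 × 1.5 = 26.8125
  [3→3.25]: (12.48+11.25)/2 × 0.25 = 2.96625
  [3.25→9.25]: (11.25+0.93)/2 × 6 = 36.54
  [9.25→11.25]: (0.93+0.41)/2 × 2 = 1.34
  [11.25→13.25]: (0.41+0.18)/2 × 2 = 0.59
  [13.25→13.75]: (0.18+0.14)/2 × 0.5 = 0.08
  Sum = 118.30125 µg/mL·hr
Extrapolated tail: C_last / k_e = 0.14 / 0.415 = 0.337
AUC_0→∞ = 118.30125 + 0.337 = 118.63825 µg/mL·hr

AUC = 119 µg/mL·hr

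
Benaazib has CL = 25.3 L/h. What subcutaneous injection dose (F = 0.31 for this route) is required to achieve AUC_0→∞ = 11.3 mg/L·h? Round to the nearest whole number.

Dose = 922 mg

Dose = CL × AUC_0→∞ / F
     = 25.3 × 11.3 / 0.31 = 922.226 mg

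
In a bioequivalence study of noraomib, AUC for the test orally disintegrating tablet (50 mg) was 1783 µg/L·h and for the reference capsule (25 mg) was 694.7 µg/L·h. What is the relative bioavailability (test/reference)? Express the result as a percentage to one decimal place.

F_rel = (AUC_test/D_test) / (AUC_ref/D_ref)
      = (1783/50) / (694.7/25)
      = 35.66 / 27.788 = 1.2833 = 128.33%

F_rel = 128.3%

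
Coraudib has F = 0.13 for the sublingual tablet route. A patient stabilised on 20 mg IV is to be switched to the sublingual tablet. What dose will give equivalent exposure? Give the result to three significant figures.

For equal systemic exposure: F × D_ev = D_iv
D_ev = D_iv / F = 20 / 0.13 = 153.846 mg

D_sublingual = 154 mg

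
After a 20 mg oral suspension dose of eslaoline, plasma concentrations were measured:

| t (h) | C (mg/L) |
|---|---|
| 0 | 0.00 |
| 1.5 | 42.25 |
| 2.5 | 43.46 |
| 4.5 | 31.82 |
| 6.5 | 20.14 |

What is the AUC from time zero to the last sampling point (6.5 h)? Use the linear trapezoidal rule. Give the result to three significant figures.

Trapezoidal AUC_0→6.5:
  [0→1.5]: (0.00+42.25)/2 × 1.5 = 31.6875
  [1.5→2.5]: (42.25+43.46)/2 × 1 = 42.855
  [2.5→4.5]: (43.46+31.82)/2 × 2 = 75.28
  [4.5→6.5]: (31.82+20.14)/2 × 2 = 51.96
  Sum = 201.7825 mg/L·h

AUC = 202 mg/L·h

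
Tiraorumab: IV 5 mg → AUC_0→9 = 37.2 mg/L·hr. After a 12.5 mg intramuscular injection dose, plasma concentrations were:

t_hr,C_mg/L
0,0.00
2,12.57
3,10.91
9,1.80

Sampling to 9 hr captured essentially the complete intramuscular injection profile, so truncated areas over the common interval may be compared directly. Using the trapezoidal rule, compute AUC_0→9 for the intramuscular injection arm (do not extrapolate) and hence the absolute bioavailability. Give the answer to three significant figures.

Trapezoidal AUC_0→9 (intramuscular injection):
  [0→2]: (0.00+12.57)/2 × 2 = 12.57
  [2→3]: (12.57+10.91)/2 × 1 = 11.74
  [3→9]: (10.91+1.80)/2 × 6 = 38.13
  Sum = 62.44 mg/L·hr
F = (AUC_ev/D_ev)/(AUC_iv/D_iv) = (62.44/12.5)/(37.2/5) = 4.9952/7.44 = 0.6714

F = 0.671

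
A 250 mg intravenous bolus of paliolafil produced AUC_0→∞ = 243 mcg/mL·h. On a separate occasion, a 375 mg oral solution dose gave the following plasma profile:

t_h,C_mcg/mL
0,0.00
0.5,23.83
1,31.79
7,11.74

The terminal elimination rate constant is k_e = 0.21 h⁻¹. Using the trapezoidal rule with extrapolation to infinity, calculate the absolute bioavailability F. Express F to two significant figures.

Trapezoidal AUC_0→7 (oral solution):
  [0→0.5]: (0.00+23.83)/2 × 0.5 = 5.9575
  [0.5→1]: (23.83+31.79)/2 × 0.5 = 13.905
  [1→7]: (31.79+11.74)/2 × 6 = 130.59
  Sum = 150.4525 mcg/mL·h
Tail: C_last/k_e = 11.74/0.21 = 55.905
AUC_0→∞ (oral solution) = 150.4525 + 55.905 = 206.3575 mcg/mL·h
F = (AUC_ev/D_ev)/(AUC_iv/D_iv) = (206.3575/375)/(243/250) = 0.550287/0.972 = 0.5661

F = 0.57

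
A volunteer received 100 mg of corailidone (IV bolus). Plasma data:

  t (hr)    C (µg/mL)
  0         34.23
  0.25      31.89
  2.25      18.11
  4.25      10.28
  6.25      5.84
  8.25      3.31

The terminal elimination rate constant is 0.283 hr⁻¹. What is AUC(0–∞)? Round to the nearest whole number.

AUC = 124 µg/mL·hr

Trapezoidal AUC_0→8.25:
  [0→0.25]: (34.23+31.89)/2 × 0.25 = 8.265
  [0.25→2.25]: (31.89+18.11)/2 × 2 = 50.0
  [2.25→4.25]: (18.11+10.28)/2 × 2 = 28.39
  [4.25→6.25]: (10.28+5.84)/2 × 2 = 16.12
  [6.25→8.25]: (5.84+3.31)/2 × 2 = 9.15
  Sum = 111.925 µg/mL·hr
Extrapolated tail: C_last / k_e = 3.31 / 0.283 = 11.696
AUC_0→∞ = 111.925 + 11.696 = 123.621 µg/mL·hr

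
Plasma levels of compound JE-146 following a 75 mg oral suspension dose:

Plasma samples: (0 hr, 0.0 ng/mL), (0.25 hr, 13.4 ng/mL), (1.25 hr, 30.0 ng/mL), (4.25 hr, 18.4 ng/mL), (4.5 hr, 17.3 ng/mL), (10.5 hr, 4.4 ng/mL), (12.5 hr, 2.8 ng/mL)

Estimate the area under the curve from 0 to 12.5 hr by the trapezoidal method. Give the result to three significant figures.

AUC = 173 ng/mL·hr

Trapezoidal AUC_0→12.5:
  [0→0.25]: (0.0+13.4)/2 × 0.25 = 1.675
  [0.25→1.25]: (13.4+30.0)/2 × 1 = 21.7
  [1.25→4.25]: (30.0+18.4)/2 × 3 = 72.6
  [4.25→4.5]: (18.4+17.3)/2 × 0.25 = 4.4625
  [4.5→10.5]: (17.3+4.4)/2 × 6 = 65.1
  [10.5→12.5]: (4.4+2.8)/2 × 2 = 7.2
  Sum = 172.7375 ng/mL·hr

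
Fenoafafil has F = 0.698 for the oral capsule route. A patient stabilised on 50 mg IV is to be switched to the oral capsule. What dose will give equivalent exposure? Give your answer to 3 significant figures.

D_oral = 71.6 mg

For equal systemic exposure: F × D_ev = D_iv
D_ev = D_iv / F = 50 / 0.698 = 71.6332 mg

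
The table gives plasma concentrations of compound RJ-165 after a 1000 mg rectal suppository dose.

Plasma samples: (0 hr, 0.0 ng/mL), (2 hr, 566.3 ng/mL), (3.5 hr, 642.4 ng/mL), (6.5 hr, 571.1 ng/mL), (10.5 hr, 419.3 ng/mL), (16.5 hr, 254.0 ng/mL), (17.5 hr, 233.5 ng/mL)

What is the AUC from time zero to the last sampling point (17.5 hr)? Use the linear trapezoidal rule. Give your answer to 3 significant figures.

Trapezoidal AUC_0→17.5:
  [0→2]: (0.0+566.3)/2 × 2 = 566.3
  [2→3.5]: (566.3+642.4)/2 × 1.5 = 906.525
  [3.5→6.5]: (642.4+571.1)/2 × 3 = 1820.25
  [6.5→10.5]: (571.1+419.3)/2 × 4 = 1980.8
  [10.5→16.5]: (419.3+254.0)/2 × 6 = 2019.9
  [16.5→17.5]: (254.0+233.5)/2 × 1 = 243.75
  Sum = 7537.525 ng/mL·hr

AUC = 7540 ng/mL·hr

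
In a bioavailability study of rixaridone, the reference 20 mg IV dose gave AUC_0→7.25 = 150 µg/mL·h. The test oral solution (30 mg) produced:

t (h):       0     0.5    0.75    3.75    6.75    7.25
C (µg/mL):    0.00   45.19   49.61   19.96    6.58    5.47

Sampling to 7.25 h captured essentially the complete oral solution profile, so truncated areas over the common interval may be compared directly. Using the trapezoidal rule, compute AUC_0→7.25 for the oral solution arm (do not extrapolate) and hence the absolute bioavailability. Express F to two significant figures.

Trapezoidal AUC_0→7.25 (oral solution):
  [0→0.5]: (0.00+45.19)/2 × 0.5 = 11.2975
  [0.5→0.75]: (45.19+49.61)/2 × 0.25 = 11.85
  [0.75→3.75]: (49.61+19.96)/2 × 3 = 104.355
  [3.75→6.75]: (19.96+6.58)/2 × 3 = 39.81
  [6.75→7.25]: (6.58+5.47)/2 × 0.5 = 3.0125
  Sum = 170.325 µg/mL·h
F = (AUC_ev/D_ev)/(AUC_iv/D_iv) = (170.325/30)/(150/20) = 5.6775/7.5 = 0.7570

F = 0.76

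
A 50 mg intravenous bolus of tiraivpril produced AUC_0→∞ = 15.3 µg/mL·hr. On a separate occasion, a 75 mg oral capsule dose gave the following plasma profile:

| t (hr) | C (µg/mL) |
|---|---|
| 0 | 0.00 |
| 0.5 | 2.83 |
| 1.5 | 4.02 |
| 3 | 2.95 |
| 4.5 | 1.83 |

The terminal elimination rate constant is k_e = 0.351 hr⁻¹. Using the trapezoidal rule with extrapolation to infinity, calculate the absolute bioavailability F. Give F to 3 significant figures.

F = 0.791

Trapezoidal AUC_0→4.5 (oral capsule):
  [0→0.5]: (0.00+2.83)/2 × 0.5 = 0.7075
  [0.5→1.5]: (2.83+4.02)/2 × 1 = 3.425
  [1.5→3]: (4.02+2.95)/2 × 1.5 = 5.2275
  [3→4.5]: (2.95+1.83)/2 × 1.5 = 3.585
  Sum = 12.945 µg/mL·hr
Tail: C_last/k_e = 1.83/0.351 = 5.214
AUC_0→∞ (oral capsule) = 12.945 + 5.214 = 18.159 µg/mL·hr
F = (AUC_ev/D_ev)/(AUC_iv/D_iv) = (18.159/75)/(15.3/50) = 0.24212/0.306 = 0.7912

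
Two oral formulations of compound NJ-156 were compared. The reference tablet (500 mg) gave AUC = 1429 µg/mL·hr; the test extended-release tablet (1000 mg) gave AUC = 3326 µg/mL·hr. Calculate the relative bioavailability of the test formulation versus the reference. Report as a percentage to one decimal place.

F_rel = (AUC_test/D_test) / (AUC_ref/D_ref)
      = (3326/1000) / (1429/500)
      = 3.326 / 2.858 = 1.1638 = 116.38%

F_rel = 116.4%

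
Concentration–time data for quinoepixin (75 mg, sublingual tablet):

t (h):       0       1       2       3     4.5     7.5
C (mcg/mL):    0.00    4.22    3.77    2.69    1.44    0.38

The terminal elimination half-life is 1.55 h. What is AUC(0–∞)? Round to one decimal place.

AUC = 16.0 mcg/mL·h

Trapezoidal AUC_0→7.5:
  [0→1]: (0.00+4.22)/2 × 1 = 2.11
  [1→2]: (4.22+3.77)/2 × 1 = 3.995
  [2→3]: (3.77+2.69)/2 × 1 = 3.23
  [3→4.5]: (2.69+1.44)/2 × 1.5 = 3.0975
  [4.5→7.5]: (1.44+0.38)/2 × 3 = 2.73
  Sum = 15.1625 mcg/mL·h
k_e = ln2 / t½ = 0.693147 / 1.55 = 0.4472 h^-1
Extrapolated tail: C_last / k_e = 0.38 / 0.4472 = 0.850
AUC_0→∞ = 15.1625 + 0.850 = 16.0125 mcg/mL·h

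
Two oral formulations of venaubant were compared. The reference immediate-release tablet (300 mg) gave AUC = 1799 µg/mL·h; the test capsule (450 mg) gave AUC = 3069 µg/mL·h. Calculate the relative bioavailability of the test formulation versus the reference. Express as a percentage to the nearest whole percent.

F_rel = 114%

F_rel = (AUC_test/D_test) / (AUC_ref/D_ref)
      = (3069/450) / (1799/300)
      = 6.82 / 5.99667 = 1.1373 = 113.73%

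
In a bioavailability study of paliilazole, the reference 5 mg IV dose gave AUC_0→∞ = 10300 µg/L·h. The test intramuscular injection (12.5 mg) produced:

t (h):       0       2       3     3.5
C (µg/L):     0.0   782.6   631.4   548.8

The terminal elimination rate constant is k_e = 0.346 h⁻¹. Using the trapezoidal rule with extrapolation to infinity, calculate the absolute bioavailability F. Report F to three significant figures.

F = 0.131

Trapezoidal AUC_0→3.5 (intramuscular injection):
  [0→2]: (0.0+782.6)/2 × 2 = 782.6
  [2→3]: (782.6+631.4)/2 × 1 = 707.0
  [3→3.5]: (631.4+548.8)/2 × 0.5 = 295.05
  Sum = 1784.65 µg/L·h
Tail: C_last/k_e = 548.8/0.346 = 1586.127
AUC_0→∞ (intramuscular injection) = 1784.65 + 1586.127 = 3370.777 µg/L·h
F = (AUC_ev/D_ev)/(AUC_iv/D_iv) = (3370.777/12.5)/(10300/5) = 269.66216/2060 = 0.1309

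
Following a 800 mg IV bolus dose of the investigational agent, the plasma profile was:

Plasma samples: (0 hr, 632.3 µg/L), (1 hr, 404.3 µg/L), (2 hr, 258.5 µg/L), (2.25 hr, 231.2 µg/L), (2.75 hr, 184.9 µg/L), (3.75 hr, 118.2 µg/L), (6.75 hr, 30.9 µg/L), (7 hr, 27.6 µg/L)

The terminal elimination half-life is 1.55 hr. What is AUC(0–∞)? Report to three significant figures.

Trapezoidal AUC_0→7:
  [0→1]: (632.3+404.3)/2 × 1 = 518.3
  [1→2]: (404.3+258.5)/2 × 1 = 331.4
  [2→2.25]: (258.5+231.2)/2 × 0.25 = 61.2125
  [2.25→2.75]: (231.2+184.9)/2 × 0.5 = 104.025
  [2.75→3.75]: (184.9+118.2)/2 × 1 = 151.55
  [3.75→6.75]: (118.2+30.9)/2 × 3 = 223.65
  [6.75→7]: (30.9+27.6)/2 × 0.25 = 7.3125
  Sum = 1397.45 µg/L·hr
k_e = ln2 / t½ = 0.693147 / 1.55 = 0.4472 hr^-1
Extrapolated tail: C_last / k_e = 27.6 / 0.4472 = 61.717
AUC_0→∞ = 1397.45 + 61.717 = 1459.167 µg/L·hr

AUC = 1460 µg/L·hr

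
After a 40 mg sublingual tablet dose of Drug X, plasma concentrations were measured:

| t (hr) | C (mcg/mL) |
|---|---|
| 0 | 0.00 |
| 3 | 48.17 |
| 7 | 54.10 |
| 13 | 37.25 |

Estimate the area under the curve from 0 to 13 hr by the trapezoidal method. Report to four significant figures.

Trapezoidal AUC_0→13:
  [0→3]: (0.00+48.17)/2 × 3 = 72.255
  [3→7]: (48.17+54.10)/2 × 4 = 204.54
  [7→13]: (54.10+37.25)/2 × 6 = 274.05
  Sum = 550.845 mcg/mL·hr

AUC = 550.8 mcg/mL·hr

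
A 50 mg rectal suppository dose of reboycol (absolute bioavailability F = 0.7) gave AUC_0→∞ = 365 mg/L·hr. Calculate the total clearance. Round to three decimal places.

CL = F × Dose / AUC_0→∞
   = 0.7 × 50 / 365 = 0.0958904 L/hr

CL = 0.096 L/hr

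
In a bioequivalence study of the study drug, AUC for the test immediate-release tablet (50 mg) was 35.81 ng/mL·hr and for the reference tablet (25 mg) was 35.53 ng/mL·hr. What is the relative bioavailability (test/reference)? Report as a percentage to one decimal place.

F_rel = (AUC_test/D_test) / (AUC_ref/D_ref)
      = (35.81/50) / (35.53/25)
      = 0.7162 / 1.4212 = 0.5039 = 50.39%

F_rel = 50.4%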